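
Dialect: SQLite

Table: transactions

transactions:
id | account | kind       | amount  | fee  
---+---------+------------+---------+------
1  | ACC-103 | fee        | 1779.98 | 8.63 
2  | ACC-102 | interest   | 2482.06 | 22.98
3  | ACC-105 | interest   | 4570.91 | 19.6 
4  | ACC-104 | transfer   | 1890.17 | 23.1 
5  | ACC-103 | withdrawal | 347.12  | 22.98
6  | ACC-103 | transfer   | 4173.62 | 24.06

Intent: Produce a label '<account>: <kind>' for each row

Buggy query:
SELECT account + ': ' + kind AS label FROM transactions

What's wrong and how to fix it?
Bug: '+' is numeric addition; on text columns SQLite converts them to 0 instead of concatenating

Fix: Use the || operator for string concatenation

Corrected query:
SELECT account || ': ' || kind AS label FROM transactions

Result:
label              
-------------------
ACC-103: fee       
ACC-102: interest  
ACC-105: interest  
ACC-104: transfer  
ACC-103: withdrawal
ACC-103: transfer  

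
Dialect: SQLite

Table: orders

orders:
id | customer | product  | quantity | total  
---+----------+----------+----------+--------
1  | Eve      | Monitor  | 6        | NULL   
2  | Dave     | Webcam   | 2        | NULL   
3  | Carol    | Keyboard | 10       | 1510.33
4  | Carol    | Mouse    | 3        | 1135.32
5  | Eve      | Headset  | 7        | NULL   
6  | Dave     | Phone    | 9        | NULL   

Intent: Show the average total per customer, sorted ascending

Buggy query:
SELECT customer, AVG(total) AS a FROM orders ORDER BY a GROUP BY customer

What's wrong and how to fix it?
Bug: ORDER BY appears before GROUP BY; SQL clause order requires GROUP BY first

Fix: Move ORDER BY to the end, after GROUP BY

Corrected query:
SELECT customer, AVG(total) AS a FROM orders GROUP BY customer ORDER BY a

Result:
customer | a       
---------+---------
Dave     | NULL    
Eve      | NULL    
Carol    | 1322.825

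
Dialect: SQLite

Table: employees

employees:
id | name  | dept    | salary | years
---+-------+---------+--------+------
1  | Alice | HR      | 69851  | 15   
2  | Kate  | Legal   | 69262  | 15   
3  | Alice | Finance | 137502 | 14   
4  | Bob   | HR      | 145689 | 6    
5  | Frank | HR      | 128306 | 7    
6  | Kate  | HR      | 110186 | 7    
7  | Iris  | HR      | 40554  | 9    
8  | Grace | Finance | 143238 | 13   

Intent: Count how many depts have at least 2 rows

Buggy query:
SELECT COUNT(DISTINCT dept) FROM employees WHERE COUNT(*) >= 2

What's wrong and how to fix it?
Bug: COUNT(*) cannot appear in WHERE; the per-group count doesn't exist yet

Fix: Use a subquery that GROUPs and filters with HAVING, then count its rows

Corrected query:
SELECT COUNT(*) FROM (SELECT dept FROM employees GROUP BY dept HAVING COUNT(*) >= 2)

Result:
COUNT(*)
--------
2       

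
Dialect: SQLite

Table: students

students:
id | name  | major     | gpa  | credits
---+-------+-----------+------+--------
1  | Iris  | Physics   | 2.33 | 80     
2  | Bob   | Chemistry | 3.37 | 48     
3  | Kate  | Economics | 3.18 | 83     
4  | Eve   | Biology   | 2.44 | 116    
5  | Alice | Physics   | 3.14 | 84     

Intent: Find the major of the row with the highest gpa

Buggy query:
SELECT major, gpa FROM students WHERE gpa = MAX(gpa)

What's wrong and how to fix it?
Bug: MAX(gpa) is an aggregate and cannot be used directly in WHERE

Fix: Use a subquery: WHERE gpa = (SELECT MAX(gpa) FROM students)

Corrected query:
SELECT major, gpa FROM students WHERE gpa = (SELECT MAX(gpa) FROM students)

Result:
major     | gpa 
----------+-----
Chemistry | 3.37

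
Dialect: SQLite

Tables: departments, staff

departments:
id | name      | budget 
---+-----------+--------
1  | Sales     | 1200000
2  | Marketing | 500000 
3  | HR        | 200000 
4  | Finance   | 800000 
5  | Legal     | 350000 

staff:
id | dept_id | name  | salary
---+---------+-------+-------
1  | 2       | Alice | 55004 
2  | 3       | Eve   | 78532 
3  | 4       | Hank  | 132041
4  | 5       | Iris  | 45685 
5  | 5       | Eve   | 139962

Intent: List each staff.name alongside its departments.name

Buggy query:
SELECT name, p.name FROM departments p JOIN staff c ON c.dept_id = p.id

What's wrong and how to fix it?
Bug: Both tables have a 'name' column; the unqualified reference is ambiguous

Fix: Qualify the column with its table alias (c.name)

Corrected query:
SELECT c.name, p.name FROM departments p JOIN staff c ON c.dept_id = p.id

Result:
name  | name     
------+----------
Alice | Marketing
Eve   | HR       
Hank  | Finance  
Iris  | Legal    
Eve   | Legal    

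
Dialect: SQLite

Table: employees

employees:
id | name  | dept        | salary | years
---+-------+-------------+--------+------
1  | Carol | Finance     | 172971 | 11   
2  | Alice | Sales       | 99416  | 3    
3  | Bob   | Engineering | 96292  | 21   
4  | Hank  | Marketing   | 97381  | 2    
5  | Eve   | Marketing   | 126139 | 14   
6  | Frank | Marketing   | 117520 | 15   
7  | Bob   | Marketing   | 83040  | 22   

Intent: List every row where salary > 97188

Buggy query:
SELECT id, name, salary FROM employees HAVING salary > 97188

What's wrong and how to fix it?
Bug: This is a non-aggregate query (no GROUP BY, no aggregates), so in SQLite the HAVING clause is invalid here; a row-level condition belongs in WHERE

Fix: Replace HAVING with WHERE since the condition applies to individual rows

Corrected query:
SELECT id, name, salary FROM employees WHERE salary > 97188

Result:
id | name  | salary
---+-------+-------
1  | Carol | 172971
2  | Alice | 99416 
4  | Hank  | 97381 
5  | Eve   | 126139
6  | Frank | 117520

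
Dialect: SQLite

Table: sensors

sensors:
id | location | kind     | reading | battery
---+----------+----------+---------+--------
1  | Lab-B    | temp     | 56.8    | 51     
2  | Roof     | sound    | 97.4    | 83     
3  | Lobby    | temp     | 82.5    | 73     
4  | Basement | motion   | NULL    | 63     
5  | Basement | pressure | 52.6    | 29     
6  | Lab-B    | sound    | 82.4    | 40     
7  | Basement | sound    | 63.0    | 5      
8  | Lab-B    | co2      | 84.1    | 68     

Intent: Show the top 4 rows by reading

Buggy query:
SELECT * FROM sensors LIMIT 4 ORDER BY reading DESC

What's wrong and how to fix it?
Bug: ORDER BY cannot follow LIMIT; LIMIT is the final clause

Fix: Sort with ORDER BY, then apply LIMIT

Corrected query:
SELECT * FROM sensors ORDER BY reading DESC LIMIT 4

Result:
id | location | kind  | reading | battery
---+----------+-------+---------+--------
2  | Roof     | sound | 97.4    | 83     
8  | Lab-B    | co2   | 84.1    | 68     
3  | Lobby    | temp  | 82.5    | 73     
6  | Lab-B    | sound | 82.4    | 40     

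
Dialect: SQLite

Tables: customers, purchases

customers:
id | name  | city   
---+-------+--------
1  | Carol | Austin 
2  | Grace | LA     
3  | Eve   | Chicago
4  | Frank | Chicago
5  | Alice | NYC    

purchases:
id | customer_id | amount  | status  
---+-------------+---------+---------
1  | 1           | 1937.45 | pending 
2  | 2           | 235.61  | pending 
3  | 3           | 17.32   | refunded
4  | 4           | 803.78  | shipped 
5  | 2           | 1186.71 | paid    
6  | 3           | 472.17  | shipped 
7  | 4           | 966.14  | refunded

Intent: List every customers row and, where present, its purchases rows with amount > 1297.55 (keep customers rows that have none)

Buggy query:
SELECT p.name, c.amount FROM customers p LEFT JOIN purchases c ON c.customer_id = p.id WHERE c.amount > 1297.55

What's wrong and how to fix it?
Bug: Filtering c.amount in WHERE discards the NULL rows produced by LEFT JOIN, turning it into an inner join

Fix: Put 'c.amount > 1297.55' in the JOIN's ON clause instead of WHERE

Corrected query:
SELECT p.name, c.amount FROM customers p LEFT JOIN purchases c ON c.customer_id = p.id AND c.amount > 1297.55

Result:
name  | amount 
------+--------
Carol | 1937.45
Grace | NULL   
Eve   | NULL   
Frank | NULL   
Alice | NULL   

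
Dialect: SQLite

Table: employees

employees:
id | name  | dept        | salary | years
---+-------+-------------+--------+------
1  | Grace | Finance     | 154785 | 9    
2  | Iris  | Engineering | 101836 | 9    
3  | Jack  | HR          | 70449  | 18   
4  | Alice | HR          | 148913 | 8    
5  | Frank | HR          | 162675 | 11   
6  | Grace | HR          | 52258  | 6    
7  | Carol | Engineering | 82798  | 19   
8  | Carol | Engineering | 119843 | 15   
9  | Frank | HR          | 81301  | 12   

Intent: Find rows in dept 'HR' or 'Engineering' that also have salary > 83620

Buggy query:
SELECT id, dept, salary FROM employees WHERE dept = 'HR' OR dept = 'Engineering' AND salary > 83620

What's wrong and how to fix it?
Bug: AND binds tighter than OR, so this parses as dept = 'HR' OR (dept = 'Engineering' AND salary > 83620)

Fix: Add parentheses around the OR so the AND applies to both alternatives

Corrected query:
SELECT id, dept, salary FROM employees WHERE (dept = 'HR' OR dept = 'Engineering') AND salary > 83620

Result:
id | dept        | salary
---+-------------+-------
2  | Engineering | 101836
4  | HR          | 148913
5  | HR          | 162675
8  | Engineering | 119843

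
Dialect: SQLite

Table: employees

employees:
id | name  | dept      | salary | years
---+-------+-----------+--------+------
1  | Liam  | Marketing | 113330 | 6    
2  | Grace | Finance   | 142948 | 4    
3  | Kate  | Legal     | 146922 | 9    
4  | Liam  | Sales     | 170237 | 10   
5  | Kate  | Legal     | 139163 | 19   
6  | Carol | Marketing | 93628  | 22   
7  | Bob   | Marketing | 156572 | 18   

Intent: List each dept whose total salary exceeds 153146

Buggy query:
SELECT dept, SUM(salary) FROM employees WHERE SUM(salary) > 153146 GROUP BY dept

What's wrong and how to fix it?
Bug: Aggregate functions cannot appear in a WHERE clause

Fix: Move the aggregate condition to a HAVING clause

Corrected query:
SELECT dept, SUM(salary) FROM employees GROUP BY dept HAVING SUM(salary) > 153146

Result:
dept      | SUM(salary)
----------+------------
Legal     | 286085     
Marketing | 363530     
Sales     | 170237     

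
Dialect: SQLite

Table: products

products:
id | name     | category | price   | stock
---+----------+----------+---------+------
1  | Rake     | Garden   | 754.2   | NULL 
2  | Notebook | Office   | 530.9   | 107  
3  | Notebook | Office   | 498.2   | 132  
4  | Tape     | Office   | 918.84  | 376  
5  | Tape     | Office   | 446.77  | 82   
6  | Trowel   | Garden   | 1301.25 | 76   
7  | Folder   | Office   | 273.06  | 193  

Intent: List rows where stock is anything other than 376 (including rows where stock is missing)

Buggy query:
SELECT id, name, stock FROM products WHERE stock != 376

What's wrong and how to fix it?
Bug: 'stock != 376' is unknown when stock is NULL, so NULL rows are silently excluded

Fix: Add an explicit OR stock IS NULL to include the missing-value rows

Corrected query:
SELECT id, name, stock FROM products WHERE stock != 376 OR stock IS NULL

Result:
id | name     | stock
---+----------+------
1  | Rake     | NULL 
2  | Notebook | 107  
3  | Notebook | 132  
5  | Tape     | 82   
6  | Trowel   | 76   
7  | Folder   | 193  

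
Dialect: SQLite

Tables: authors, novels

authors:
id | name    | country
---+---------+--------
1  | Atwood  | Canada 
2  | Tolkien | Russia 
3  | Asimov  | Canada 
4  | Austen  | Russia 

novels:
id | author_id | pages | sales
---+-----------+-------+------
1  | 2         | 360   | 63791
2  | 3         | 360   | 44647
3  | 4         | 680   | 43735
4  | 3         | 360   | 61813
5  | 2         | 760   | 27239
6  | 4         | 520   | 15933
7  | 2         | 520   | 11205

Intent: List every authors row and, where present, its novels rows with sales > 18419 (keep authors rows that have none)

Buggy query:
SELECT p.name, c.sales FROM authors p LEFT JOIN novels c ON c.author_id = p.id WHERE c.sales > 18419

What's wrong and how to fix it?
Bug: Filtering c.sales in WHERE discards the NULL rows produced by LEFT JOIN, turning it into an inner join

Fix: Move the right-table condition into the ON clause so unmatched parents are kept

Corrected query:
SELECT p.name, c.sales FROM authors p LEFT JOIN novels c ON c.author_id = p.id AND c.sales > 18419

Result:
name    | sales
--------+------
Atwood  | NULL 
Tolkien | 27239
Tolkien | 63791
Asimov  | 44647
Asimov  | 61813
Austen  | 43735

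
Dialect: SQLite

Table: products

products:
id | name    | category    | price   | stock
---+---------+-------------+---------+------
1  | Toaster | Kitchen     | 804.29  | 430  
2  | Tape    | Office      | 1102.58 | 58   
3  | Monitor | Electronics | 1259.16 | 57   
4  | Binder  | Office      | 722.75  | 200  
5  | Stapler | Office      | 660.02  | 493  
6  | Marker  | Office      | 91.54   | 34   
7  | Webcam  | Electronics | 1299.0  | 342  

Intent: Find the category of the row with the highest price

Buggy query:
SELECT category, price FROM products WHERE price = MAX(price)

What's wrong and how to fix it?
Bug: MAX(price) is an aggregate and cannot be used directly in WHERE

Fix: Wrap MAX in a scalar subquery so WHERE compares against a single value

Corrected query:
SELECT category, price FROM products WHERE price = (SELECT MAX(price) FROM products)

Result:
category    | price
------------+------
Electronics | 1299 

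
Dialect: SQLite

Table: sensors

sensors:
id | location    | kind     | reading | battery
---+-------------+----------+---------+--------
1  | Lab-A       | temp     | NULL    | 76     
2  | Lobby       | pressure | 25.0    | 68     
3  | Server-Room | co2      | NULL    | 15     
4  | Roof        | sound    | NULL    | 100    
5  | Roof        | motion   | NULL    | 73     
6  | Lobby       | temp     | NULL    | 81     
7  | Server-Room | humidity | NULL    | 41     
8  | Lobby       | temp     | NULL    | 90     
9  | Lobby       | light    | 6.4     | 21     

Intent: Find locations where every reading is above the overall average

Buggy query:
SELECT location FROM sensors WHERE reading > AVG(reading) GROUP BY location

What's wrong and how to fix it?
Bug: WHERE evaluates per row before aggregation, so AVG() is unavailable

Fix: Use a subquery for AVG and a HAVING MIN(...) filter so the condition holds for every row in the group

Corrected query:
SELECT location FROM sensors GROUP BY location HAVING MIN(reading) > (SELECT AVG(reading) FROM sensors)

Result:
(no rows)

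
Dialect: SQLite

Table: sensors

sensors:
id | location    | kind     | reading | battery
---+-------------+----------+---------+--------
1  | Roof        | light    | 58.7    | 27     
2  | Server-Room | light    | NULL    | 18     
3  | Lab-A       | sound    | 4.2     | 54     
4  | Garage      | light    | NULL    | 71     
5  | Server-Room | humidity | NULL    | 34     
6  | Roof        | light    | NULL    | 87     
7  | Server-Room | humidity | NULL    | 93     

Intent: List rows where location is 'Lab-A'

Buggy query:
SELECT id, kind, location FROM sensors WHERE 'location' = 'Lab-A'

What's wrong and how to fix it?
Bug: 'location' in single quotes is a string literal, not the column; the comparison is literal-vs-literal and never true

Fix: Reference the column as location without single quotes

Corrected query:
SELECT id, kind, location FROM sensors WHERE location = 'Lab-A'

Result:
id | kind  | location
---+-------+---------
3  | sound | Lab-A   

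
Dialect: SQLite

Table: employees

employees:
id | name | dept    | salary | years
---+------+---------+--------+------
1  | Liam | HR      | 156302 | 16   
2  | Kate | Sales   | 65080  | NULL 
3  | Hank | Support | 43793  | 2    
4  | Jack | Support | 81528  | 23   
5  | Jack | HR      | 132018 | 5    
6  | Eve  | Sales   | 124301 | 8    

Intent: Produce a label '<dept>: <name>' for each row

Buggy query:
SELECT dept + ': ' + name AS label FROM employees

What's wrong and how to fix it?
Bug: SQLite uses || for string concatenation; + coerces text to numbers (yielding 0)

Fix: Use the || operator for string concatenation

Corrected query:
SELECT dept || ': ' || name AS label FROM employees

Result:
label        
-------------
HR: Liam     
Sales: Kate  
Support: Hank
Support: Jack
HR: Jack     
Sales: Eve   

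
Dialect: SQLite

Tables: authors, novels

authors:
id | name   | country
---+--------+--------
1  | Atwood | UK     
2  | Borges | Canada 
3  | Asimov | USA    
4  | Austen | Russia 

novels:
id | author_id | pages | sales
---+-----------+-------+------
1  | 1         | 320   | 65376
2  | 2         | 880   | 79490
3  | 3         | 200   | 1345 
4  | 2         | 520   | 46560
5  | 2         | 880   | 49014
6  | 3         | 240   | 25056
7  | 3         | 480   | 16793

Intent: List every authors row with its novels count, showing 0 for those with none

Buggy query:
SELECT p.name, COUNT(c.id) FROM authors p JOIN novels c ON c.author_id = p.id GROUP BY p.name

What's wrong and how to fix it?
Bug: INNER JOIN drops authors rows that have no matching novels rows

Fix: Switch to LEFT JOIN to retain unmatched parent rows

Corrected query:
SELECT p.name, COUNT(c.id) FROM authors p LEFT JOIN novels c ON c.author_id = p.id GROUP BY p.name

Result:
name   | COUNT(c.id)
-------+------------
Asimov | 3          
Atwood | 1          
Austen | 0          
Borges | 3          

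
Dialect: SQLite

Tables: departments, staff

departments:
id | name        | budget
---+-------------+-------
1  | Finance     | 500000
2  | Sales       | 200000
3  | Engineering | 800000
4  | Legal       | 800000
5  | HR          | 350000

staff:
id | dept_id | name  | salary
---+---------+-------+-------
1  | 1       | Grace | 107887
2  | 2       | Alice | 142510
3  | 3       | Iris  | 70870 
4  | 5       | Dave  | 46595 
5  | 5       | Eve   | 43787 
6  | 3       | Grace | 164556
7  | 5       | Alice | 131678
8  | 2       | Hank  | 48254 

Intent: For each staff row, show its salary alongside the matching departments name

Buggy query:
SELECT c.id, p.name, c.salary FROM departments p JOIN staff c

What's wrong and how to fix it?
Bug: Missing join condition: each staff row is matched to all departments rows instead of just its own

Fix: Specify the join condition linking the foreign key to the parent id

Corrected query:
SELECT c.id, p.name, c.salary FROM departments p JOIN staff c ON c.dept_id = p.id

Result:
id | name        | salary
---+-------------+-------
1  | Finance     | 107887
2  | Sales       | 142510
3  | Engineering | 70870 
4  | HR          | 46595 
5  | HR          | 43787 
6  | Engineering | 164556
7  | HR          | 131678
8  | Sales       | 48254 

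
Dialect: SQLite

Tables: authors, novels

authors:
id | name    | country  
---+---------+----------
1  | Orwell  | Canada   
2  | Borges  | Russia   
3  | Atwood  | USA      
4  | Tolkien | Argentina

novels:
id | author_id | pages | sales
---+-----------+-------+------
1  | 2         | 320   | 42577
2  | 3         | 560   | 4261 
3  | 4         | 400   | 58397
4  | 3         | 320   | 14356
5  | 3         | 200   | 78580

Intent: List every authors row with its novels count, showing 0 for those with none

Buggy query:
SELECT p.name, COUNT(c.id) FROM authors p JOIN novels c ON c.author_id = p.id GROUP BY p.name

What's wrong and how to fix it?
Bug: An inner join excludes parents with zero children

Fix: Switch to LEFT JOIN to retain unmatched parent rows

Corrected query:
SELECT p.name, COUNT(c.id) FROM authors p LEFT JOIN novels c ON c.author_id = p.id GROUP BY p.name

Result:
name    | COUNT(c.id)
--------+------------
Atwood  | 3          
Borges  | 1          
Orwell  | 0          
Tolkien | 1          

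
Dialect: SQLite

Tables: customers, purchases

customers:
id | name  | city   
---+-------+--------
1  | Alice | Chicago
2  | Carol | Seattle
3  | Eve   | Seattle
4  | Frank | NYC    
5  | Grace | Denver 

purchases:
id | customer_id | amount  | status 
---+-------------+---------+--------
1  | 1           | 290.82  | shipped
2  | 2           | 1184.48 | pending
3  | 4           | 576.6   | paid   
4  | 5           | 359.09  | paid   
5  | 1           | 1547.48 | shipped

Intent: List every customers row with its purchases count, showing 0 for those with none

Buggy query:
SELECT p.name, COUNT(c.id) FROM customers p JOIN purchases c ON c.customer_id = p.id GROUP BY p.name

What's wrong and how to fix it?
Bug: An inner join excludes parents with zero children

Fix: Use LEFT JOIN so parents without children still appear (COUNT(c.id) gives 0)

Corrected query:
SELECT p.name, COUNT(c.id) FROM customers p LEFT JOIN purchases c ON c.customer_id = p.id GROUP BY p.name

Result:
name  | COUNT(c.id)
------+------------
Alice | 2          
Carol | 1          
Eve   | 0          
Frank | 1          
Grace | 1          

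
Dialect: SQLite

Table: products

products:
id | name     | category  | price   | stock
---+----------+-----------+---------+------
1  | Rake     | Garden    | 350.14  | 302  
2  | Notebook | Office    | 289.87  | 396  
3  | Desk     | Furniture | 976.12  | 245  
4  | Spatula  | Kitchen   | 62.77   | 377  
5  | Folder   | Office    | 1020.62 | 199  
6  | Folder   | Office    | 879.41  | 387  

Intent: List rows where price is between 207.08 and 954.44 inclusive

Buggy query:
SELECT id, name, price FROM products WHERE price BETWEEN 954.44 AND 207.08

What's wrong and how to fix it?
Bug: BETWEEN expects the lower bound first; with 954.44 AND 207.08 the range is empty

Fix: Write BETWEEN 207.08 AND 954.44

Corrected query:
SELECT id, name, price FROM products WHERE price BETWEEN 207.08 AND 954.44

Result:
id | name     | price 
---+----------+-------
1  | Rake     | 350.14
2  | Notebook | 289.87
6  | Folder   | 879.41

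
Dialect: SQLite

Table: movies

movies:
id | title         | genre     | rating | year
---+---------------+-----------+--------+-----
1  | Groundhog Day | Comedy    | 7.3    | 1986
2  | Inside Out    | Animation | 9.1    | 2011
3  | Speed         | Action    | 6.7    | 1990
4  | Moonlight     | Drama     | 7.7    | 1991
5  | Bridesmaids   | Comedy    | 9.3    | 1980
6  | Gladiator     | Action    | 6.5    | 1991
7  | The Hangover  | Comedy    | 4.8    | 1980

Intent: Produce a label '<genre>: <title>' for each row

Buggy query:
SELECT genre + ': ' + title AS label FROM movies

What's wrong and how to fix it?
Bug: '+' is numeric addition; on text columns SQLite converts them to 0 instead of concatenating

Fix: Use the || operator for string concatenation

Corrected query:
SELECT genre || ': ' || title AS label FROM movies

Result:
label                
---------------------
Comedy: Groundhog Day
Animation: Inside Out
Action: Speed        
Drama: Moonlight     
Comedy: Bridesmaids  
Action: Gladiator    
Comedy: The Hangover 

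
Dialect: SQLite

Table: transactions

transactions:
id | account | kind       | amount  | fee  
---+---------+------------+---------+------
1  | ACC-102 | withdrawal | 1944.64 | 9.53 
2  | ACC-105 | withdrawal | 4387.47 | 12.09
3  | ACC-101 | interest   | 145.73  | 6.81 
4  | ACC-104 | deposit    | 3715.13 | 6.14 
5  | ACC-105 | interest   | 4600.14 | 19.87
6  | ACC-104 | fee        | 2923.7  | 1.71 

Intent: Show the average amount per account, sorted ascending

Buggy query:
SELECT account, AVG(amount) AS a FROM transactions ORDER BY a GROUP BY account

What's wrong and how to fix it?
Bug: ORDER BY appears before GROUP BY; SQL clause order requires GROUP BY first

Fix: Reorder: SELECT … FROM … GROUP BY … ORDER BY …

Corrected query:
SELECT account, AVG(amount) AS a FROM transactions GROUP BY account ORDER BY a

Result:
account | a       
--------+---------
ACC-101 | 145.73  
ACC-102 | 1944.64 
ACC-104 | 3319.415
ACC-105 | 4493.805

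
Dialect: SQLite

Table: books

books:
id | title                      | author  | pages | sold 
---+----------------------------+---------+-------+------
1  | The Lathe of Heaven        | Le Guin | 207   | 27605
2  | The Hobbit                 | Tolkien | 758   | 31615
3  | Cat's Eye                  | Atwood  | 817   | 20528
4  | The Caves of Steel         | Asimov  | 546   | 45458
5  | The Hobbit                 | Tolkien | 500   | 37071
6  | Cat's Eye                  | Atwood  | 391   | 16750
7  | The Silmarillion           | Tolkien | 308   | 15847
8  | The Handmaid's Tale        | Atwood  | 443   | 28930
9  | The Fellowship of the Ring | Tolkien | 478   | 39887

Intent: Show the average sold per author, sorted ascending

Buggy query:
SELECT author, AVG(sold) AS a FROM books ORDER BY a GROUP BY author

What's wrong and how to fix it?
Bug: GROUP BY must precede ORDER BY

Fix: Move ORDER BY to the end, after GROUP BY

Corrected query:
SELECT author, AVG(sold) AS a FROM books GROUP BY author ORDER BY a

Result:
author  | a           
--------+-------------
Atwood  | 22069.333333
Le Guin | 27605       
Tolkien | 31105       
Asimov  | 45458       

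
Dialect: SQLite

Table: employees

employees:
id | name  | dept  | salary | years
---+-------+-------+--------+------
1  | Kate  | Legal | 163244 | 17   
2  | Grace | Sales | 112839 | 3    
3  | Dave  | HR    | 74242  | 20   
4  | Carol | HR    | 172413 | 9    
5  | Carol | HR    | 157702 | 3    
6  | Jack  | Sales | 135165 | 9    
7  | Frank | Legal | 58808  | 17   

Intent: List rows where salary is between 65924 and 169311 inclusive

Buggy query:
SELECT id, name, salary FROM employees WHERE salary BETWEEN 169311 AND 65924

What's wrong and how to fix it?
Bug: The bounds are reversed; BETWEEN a AND b requires a <= b to match anything

Fix: Swap the bounds so the smaller value comes first

Corrected query:
SELECT id, name, salary FROM employees WHERE salary BETWEEN 65924 AND 169311

Result:
id | name  | salary
---+-------+-------
1  | Kate  | 163244
2  | Grace | 112839
3  | Dave  | 74242 
5  | Carol | 157702
6  | Jack  | 135165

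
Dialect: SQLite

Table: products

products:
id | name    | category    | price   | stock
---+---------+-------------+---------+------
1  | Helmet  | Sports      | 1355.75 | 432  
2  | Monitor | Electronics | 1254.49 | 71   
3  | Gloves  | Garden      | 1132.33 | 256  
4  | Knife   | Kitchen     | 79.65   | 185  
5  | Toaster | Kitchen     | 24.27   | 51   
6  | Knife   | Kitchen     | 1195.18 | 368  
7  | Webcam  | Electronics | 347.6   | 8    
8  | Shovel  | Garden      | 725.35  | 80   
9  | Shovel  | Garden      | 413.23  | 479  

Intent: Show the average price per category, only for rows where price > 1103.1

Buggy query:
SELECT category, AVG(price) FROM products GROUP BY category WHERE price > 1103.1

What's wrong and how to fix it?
Bug: Row-level WHERE must come before GROUP BY in the clause order

Fix: Place WHERE between FROM and GROUP BY

Corrected query:
SELECT category, AVG(price) FROM products WHERE price > 1103.1 GROUP BY category

Result:
category    | AVG(price)
------------+-----------
Electronics | 1254.49   
Garden      | 1132.33   
Kitchen     | 1195.18   
Sports      | 1355.75   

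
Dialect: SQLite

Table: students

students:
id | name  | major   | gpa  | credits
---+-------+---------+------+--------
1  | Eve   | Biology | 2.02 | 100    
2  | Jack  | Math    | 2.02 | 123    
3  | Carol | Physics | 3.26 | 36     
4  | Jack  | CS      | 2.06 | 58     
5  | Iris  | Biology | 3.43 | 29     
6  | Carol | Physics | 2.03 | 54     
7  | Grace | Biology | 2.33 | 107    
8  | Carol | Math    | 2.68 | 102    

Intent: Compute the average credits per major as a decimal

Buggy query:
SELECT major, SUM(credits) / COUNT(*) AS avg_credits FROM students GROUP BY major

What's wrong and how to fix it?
Bug: Both operands are integers, so '/' performs integer division and truncates

Fix: Cast one side to REAL so the division keeps the fractional part

Corrected query:
SELECT major, SUM(credits) * 1.0 / COUNT(*) AS avg_credits FROM students GROUP BY major

Result:
major   | avg_credits
--------+------------
Biology | 78.666667  
CS      | 58         
Math    | 112.5      
Physics | 45         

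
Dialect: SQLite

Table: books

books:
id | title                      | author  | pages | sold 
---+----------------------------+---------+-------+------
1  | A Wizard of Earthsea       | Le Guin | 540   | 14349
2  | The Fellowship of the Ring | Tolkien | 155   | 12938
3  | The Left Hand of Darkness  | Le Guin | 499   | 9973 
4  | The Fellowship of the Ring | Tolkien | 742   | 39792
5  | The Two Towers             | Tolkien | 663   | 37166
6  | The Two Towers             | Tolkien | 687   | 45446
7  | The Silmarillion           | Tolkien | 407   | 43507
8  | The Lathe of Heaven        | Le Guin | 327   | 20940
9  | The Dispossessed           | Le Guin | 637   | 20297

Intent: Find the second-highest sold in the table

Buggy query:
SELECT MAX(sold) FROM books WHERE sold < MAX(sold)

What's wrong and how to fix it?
Bug: The inner MAX is an aggregate inside WHERE, which is not allowed

Fix: Put the inner MAX in a scalar subquery

Corrected query:
SELECT MAX(sold) FROM books WHERE sold < (SELECT MAX(sold) FROM books)

Result:
MAX(sold)
---------
43507    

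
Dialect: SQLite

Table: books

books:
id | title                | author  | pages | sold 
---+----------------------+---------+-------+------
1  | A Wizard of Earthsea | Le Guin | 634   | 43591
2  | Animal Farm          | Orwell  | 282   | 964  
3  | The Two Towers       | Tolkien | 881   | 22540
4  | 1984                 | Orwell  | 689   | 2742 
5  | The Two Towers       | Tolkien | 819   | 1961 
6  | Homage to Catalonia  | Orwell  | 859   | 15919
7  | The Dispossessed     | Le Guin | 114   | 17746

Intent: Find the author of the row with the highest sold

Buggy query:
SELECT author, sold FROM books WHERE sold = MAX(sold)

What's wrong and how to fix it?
Bug: WHERE is evaluated per row; an aggregate over the whole table isn't defined there

Fix: Use a subquery: WHERE sold = (SELECT MAX(sold) FROM books)

Corrected query:
SELECT author, sold FROM books WHERE sold = (SELECT MAX(sold) FROM books)

Result:
author  | sold 
--------+------
Le Guin | 43591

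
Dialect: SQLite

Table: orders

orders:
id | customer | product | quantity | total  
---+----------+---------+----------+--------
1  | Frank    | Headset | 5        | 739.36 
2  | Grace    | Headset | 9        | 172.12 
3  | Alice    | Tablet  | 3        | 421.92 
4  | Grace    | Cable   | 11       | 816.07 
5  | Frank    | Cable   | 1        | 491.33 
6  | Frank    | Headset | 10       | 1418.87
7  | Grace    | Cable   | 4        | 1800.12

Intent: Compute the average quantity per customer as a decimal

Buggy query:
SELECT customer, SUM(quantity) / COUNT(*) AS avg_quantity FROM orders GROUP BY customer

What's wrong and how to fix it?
Bug: Both operands are integers, so '/' performs integer division and truncates

Fix: Cast one side to REAL so the division keeps the fractional part

Corrected query:
SELECT customer, SUM(quantity) * 1.0 / COUNT(*) AS avg_quantity FROM orders GROUP BY customer

Result:
customer | avg_quantity
---------+-------------
Alice    | 3           
Frank    | 5.333333    
Grace    | 8           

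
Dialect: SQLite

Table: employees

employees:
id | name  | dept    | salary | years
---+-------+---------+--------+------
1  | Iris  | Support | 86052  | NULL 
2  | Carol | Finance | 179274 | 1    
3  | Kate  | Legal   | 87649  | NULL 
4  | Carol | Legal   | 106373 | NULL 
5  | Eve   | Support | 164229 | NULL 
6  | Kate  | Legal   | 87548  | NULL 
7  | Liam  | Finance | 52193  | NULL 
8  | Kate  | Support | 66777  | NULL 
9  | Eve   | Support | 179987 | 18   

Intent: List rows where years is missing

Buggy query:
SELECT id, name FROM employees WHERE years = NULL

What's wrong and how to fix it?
Bug: Comparing to NULL with '=' never matches; NULL = NULL is unknown, not true

Fix: Replace '= NULL' with 'IS NULL'

Corrected query:
SELECT id, name FROM employees WHERE years IS NULL

Result:
id | name 
---+------
1  | Iris 
3  | Kate 
4  | Carol
5  | Eve  
6  | Kate 
7  | Liam 
8  | Kate 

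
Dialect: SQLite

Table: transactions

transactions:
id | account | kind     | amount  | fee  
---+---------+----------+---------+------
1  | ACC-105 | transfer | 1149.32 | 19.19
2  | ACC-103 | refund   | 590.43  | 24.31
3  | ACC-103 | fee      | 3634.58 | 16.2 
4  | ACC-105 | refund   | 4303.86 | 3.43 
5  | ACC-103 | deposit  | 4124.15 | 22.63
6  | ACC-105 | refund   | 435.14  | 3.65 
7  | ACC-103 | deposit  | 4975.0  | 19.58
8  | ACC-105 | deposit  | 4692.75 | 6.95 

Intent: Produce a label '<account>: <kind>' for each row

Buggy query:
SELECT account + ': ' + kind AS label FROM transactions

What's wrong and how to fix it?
Bug: SQLite uses || for string concatenation; + coerces text to numbers (yielding 0)

Fix: Use the || operator for string concatenation

Corrected query:
SELECT account || ': ' || kind AS label FROM transactions

Result:
label            
-----------------
ACC-105: transfer
ACC-103: refund  
ACC-103: fee     
ACC-105: refund  
ACC-103: deposit 
ACC-105: refund  
ACC-103: deposit 
ACC-105: deposit 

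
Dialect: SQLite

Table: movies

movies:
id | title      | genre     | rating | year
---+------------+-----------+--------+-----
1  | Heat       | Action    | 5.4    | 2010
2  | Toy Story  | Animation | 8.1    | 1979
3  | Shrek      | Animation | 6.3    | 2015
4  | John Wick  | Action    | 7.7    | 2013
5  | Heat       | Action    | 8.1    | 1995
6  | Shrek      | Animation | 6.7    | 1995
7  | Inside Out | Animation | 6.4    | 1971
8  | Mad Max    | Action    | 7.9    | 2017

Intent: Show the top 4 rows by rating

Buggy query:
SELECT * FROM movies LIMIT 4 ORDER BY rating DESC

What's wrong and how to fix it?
Bug: ORDER BY cannot follow LIMIT; LIMIT is the final clause

Fix: Sort with ORDER BY, then apply LIMIT

Corrected query:
SELECT * FROM movies ORDER BY rating DESC LIMIT 4

Result:
id | title     | genre     | rating | year
---+-----------+-----------+--------+-----
2  | Toy Story | Animation | 8.1    | 1979
5  | Heat      | Action    | 8.1    | 1995
8  | Mad Max   | Action    | 7.9    | 2017
4  | John Wick | Action    | 7.7    | 2013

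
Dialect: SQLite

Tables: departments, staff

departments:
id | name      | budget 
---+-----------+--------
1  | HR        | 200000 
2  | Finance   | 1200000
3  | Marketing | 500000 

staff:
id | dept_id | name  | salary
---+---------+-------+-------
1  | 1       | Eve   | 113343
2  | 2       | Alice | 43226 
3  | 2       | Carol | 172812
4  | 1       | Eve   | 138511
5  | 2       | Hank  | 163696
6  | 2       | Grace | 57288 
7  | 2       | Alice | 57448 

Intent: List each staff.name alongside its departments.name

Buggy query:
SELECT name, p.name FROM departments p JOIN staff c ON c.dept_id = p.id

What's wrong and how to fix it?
Bug: 'name' exists in both joined tables, so the database can't tell which one is meant

Fix: Qualify the column with its table alias (c.name)

Corrected query:
SELECT c.name, p.name FROM departments p JOIN staff c ON c.dept_id = p.id

Result:
name  | name   
------+--------
Eve   | HR     
Alice | Finance
Carol | Finance
Eve   | HR     
Hank  | Finance
Grace | Finance
Alice | Finance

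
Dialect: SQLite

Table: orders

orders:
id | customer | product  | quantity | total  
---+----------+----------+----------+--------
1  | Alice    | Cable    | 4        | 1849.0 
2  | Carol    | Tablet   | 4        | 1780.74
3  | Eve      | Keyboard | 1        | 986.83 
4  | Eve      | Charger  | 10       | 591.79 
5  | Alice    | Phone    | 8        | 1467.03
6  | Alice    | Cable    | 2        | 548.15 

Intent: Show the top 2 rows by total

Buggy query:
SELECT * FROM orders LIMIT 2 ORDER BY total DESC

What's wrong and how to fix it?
Bug: ORDER BY cannot follow LIMIT; LIMIT is the final clause

Fix: Sort with ORDER BY, then apply LIMIT

Corrected query:
SELECT * FROM orders ORDER BY total DESC LIMIT 2

Result:
id | customer | product | quantity | total  
---+----------+---------+----------+--------
1  | Alice    | Cable   | 4        | 1849   
2  | Carol    | Tablet  | 4        | 1780.74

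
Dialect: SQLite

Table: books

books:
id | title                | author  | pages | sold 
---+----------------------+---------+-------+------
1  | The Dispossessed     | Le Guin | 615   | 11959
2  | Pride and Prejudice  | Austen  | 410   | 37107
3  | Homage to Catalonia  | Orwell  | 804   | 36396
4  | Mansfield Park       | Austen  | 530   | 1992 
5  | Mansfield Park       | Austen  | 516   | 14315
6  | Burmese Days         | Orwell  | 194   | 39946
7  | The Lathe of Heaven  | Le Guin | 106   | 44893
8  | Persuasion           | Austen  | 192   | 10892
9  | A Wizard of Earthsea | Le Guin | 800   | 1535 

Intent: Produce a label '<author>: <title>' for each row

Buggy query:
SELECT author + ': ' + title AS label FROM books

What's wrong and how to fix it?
Bug: SQLite uses || for string concatenation; + coerces text to numbers (yielding 0)

Fix: Use the || operator for string concatenation

Corrected query:
SELECT author || ': ' || title AS label FROM books

Result:
label                        
-----------------------------
Le Guin: The Dispossessed    
Austen: Pride and Prejudice  
Orwell: Homage to Catalonia  
Austen: Mansfield Park       
Austen: Mansfield Park       
Orwell: Burmese Days         
Le Guin: The Lathe of Heaven 
Austen: Persuasion           
Le Guin: A Wizard of Earthsea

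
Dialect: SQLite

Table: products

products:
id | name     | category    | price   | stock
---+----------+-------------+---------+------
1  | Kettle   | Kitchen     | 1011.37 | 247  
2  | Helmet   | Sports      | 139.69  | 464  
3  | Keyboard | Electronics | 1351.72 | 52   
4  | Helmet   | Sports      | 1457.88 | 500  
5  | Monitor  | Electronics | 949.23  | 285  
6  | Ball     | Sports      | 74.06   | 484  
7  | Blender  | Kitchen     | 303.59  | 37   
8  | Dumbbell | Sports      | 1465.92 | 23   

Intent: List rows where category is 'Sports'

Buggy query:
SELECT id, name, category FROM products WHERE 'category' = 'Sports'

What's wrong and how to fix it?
Bug: 'category' in single quotes is a string literal, not the column; the comparison is literal-vs-literal and never true

Fix: Remove the quotes around the column name (or use double quotes for an identifier)

Corrected query:
SELECT id, name, category FROM products WHERE category = 'Sports'

Result:
id | name     | category
---+----------+---------
2  | Helmet   | Sports  
4  | Helmet   | Sports  
6  | Ball     | Sports  
8  | Dumbbell | Sports  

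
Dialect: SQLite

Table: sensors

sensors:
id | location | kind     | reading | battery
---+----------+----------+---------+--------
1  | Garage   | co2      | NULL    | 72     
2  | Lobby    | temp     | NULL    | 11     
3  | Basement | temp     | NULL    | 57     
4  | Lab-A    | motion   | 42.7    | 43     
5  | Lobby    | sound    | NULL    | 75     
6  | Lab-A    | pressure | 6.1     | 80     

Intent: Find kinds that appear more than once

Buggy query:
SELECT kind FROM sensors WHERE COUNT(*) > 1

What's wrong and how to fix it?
Bug: COUNT(*) is an aggregate and cannot be used in WHERE

Fix: GROUP BY kind, then filter groups with HAVING COUNT(*) > 1

Corrected query:
SELECT kind FROM sensors GROUP BY kind HAVING COUNT(*) > 1

Result:
kind
----
temp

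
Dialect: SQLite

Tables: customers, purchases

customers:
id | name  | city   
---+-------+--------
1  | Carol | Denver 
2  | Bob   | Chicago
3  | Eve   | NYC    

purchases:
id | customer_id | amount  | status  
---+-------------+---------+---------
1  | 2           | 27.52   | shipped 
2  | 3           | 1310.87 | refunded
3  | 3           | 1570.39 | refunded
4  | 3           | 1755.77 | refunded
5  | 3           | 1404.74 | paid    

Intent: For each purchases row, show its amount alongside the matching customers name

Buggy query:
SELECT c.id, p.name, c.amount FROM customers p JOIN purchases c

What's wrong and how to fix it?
Bug: Missing join condition: each purchases row is matched to all customers rows instead of just its own

Fix: Specify the join condition linking the foreign key to the parent id

Corrected query:
SELECT c.id, p.name, c.amount FROM customers p JOIN purchases c ON c.customer_id = p.id

Result:
id | name | amount 
---+------+--------
1  | Bob  | 27.52  
2  | Eve  | 1310.87
3  | Eve  | 1570.39
4  | Eve  | 1755.77
5  | Eve  | 1404.74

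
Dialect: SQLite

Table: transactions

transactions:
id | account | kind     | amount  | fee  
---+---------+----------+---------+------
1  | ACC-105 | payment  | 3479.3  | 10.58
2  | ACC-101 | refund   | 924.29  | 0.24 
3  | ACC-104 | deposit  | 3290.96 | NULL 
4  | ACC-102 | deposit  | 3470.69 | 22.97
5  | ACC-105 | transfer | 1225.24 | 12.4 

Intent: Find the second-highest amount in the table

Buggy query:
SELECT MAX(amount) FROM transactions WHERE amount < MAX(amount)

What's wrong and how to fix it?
Bug: The inner MAX is an aggregate inside WHERE, which is not allowed

Fix: Put the inner MAX in a scalar subquery

Corrected query:
SELECT MAX(amount) FROM transactions WHERE amount < (SELECT MAX(amount) FROM transactions)

Result:
MAX(amount)
-----------
3470.69    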